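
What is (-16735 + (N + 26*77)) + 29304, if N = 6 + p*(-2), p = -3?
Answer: 14583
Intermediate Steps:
N = 12 (N = 6 - 3*(-2) = 6 + 6 = 12)
(-16735 + (N + 26*77)) + 29304 = (-16735 + (12 + 26*77)) + 29304 = (-16735 + (12 + 2002)) + 29304 = (-16735 + 2014) + 29304 = -14721 + 29304 = 14583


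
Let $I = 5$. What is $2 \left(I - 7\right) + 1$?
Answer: $-3$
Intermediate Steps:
$2 \left(I - 7\right) + 1 = 2 \left(5 - 7\right) + 1 = 2 \left(-2\right) + 1 = -4 + 1 = -3$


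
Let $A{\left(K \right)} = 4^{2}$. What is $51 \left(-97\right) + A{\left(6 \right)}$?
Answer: $-4931$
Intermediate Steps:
$A{\left(K \right)} = 16$
$51 \left(-97\right) + A{\left(6 \right)} = 51 \left(-97\right) + 16 = -4947 + 16 = -4931$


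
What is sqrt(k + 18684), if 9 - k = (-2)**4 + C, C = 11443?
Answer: sqrt(7234) ≈ 85.053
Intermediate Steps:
k = -11450 (k = 9 - ((-2)**4 + 11443) = 9 - (16 + 11443) = 9 - 1*11459 = 9 - 11459 = -11450)
sqrt(k + 18684) = sqrt(-11450 + 18684) = sqrt(7234)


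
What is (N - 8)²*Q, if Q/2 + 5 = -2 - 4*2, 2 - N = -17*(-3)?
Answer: -97470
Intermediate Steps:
N = -49 (N = 2 - (-17)*(-3) = 2 - 1*51 = 2 - 51 = -49)
Q = -30 (Q = -10 + 2*(-2 - 4*2) = -10 + 2*(-2 - 8) = -10 + 2*(-10) = -10 - 20 = -30)
(N - 8)²*Q = (-49 - 8)²*(-30) = (-57)²*(-30) = 3249*(-30) = -97470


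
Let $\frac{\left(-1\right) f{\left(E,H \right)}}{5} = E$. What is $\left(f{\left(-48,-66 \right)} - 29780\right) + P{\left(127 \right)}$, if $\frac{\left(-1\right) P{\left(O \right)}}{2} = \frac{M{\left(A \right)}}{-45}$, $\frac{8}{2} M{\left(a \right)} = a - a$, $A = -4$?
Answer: $-29540$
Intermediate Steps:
$M{\left(a \right)} = 0$ ($M{\left(a \right)} = \frac{a - a}{4} = \frac{1}{4} \cdot 0 = 0$)
$f{\left(E,H \right)} = - 5 E$
$P{\left(O \right)} = 0$ ($P{\left(O \right)} = - 2 \frac{0}{-45} = - 2 \cdot 0 \left(- \frac{1}{45}\right) = \left(-2\right) 0 = 0$)
$\left(f{\left(-48,-66 \right)} - 29780\right) + P{\left(127 \right)} = \left(\left(-5\right) \left(-48\right) - 29780\right) + 0 = \left(240 - 29780\right) + 0 = -29540 + 0 = -29540$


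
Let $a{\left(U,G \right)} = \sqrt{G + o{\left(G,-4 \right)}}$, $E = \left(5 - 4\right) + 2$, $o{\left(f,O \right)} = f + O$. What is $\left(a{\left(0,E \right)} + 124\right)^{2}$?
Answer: $\left(124 + \sqrt{2}\right)^{2} \approx 15729.0$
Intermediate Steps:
$o{\left(f,O \right)} = O + f$
$E = 3$ ($E = 1 + 2 = 3$)
$a{\left(U,G \right)} = \sqrt{-4 + 2 G}$ ($a{\left(U,G \right)} = \sqrt{G + \left(-4 + G\right)} = \sqrt{-4 + 2 G}$)
$\left(a{\left(0,E \right)} + 124\right)^{2} = \left(\sqrt{-4 + 2 \cdot 3} + 124\right)^{2} = \left(\sqrt{-4 + 6} + 124\right)^{2} = \left(\sqrt{2} + 124\right)^{2} = \left(124 + \sqrt{2}\right)^{2}$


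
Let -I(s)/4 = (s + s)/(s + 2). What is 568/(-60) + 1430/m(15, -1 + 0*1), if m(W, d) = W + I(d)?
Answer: 18184/345 ≈ 52.707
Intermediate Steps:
I(s) = -8*s/(2 + s) (I(s) = -4*(s + s)/(s + 2) = -4*2*s/(2 + s) = -8*s/(2 + s))
m(W, d) = W - 8*d/(2 + d)
568/(-60) + 1430/m(15, -1 + 0*1) = 568/(-60) + 1430/(((-8*(-1 + 0*1) + 15*(2 + (-1 + 0*1)))/(2 + (-1 + 0*1)))) = 568*(-1/60) + 1430/(((-8*(-1 + 0) + 15*(2 + (-1 + 0)))/(2 + (-1 + 0)))) = -142/15 + 1430/(((-8*(-1) + 15*(2 - 1))/(2 - 1))) = -142/15 + 1430/(((8 + 15*1)/1)) = -142/15 + 1430/((1*(8 + 15))) = -142/15 + 1430/((1*23)) = -142/15 + 1430/23 = 18184/345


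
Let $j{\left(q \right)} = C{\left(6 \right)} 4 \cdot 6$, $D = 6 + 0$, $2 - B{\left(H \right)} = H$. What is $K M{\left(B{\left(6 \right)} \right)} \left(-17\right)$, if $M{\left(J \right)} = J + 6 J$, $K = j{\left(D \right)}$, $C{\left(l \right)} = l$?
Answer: $68544$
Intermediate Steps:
$B{\left(H \right)} = 2 - H$
$D = 6$
$j{\left(q \right)} = 144$ ($j{\left(q \right)} = 6 \cdot 4 \cdot 6 = 24 \cdot 6 = 144$)
$K = 144$
$M{\left(J \right)} = 7 J$
$K M{\left(B{\left(6 \right)} \right)} \left(-17\right) = 144 \cdot 7 \left(2 - 6\right) \left(-17\right) = 144 \cdot 7 \left(-4\right) \left(-17\right) = 144 \left(-28\right) \left(-17\right) = \left(-4032\right) \left(-17\right) = 68544$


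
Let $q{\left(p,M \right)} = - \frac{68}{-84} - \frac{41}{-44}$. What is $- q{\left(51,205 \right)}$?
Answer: $- \frac{1609}{924} \approx -1.7413$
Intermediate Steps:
$q{\left(p,M \right)} = \frac{1609}{924}$ ($q{\left(p,M \right)} = \left(-68\right) \left(- \frac{1}{84}\right) - - \frac{41}{44} = \frac{17}{21} + \frac{41}{44} = \frac{1609}{924}$)
$- q{\left(51,205 \right)} = \left(-1\right) \frac{1609}{924} = - \frac{1609}{924}$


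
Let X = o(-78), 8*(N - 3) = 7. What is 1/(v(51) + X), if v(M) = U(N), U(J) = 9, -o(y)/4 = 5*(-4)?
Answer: 1/89 ≈ 0.011236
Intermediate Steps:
o(y) = 80 (o(y) = -20*(-4) = -4*(-20) = 80)
N = 31/8 (N = 3 + (⅛)*7 = 3 + 7/8 = 31/8 ≈ 3.8750)
v(M) = 9
X = 80
1/(v(51) + X) = 1/(9 + 80) = 1/89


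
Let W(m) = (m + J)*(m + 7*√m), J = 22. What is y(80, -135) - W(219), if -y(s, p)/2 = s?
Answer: -52939 - 1687*√219 ≈ -77904.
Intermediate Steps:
y(s, p) = -2*s
W(m) = (22 + m)*(m + 7*√m) (W(m) = (m + 22)*(m + 7*√m) = (22 + m)*(m + 7*√m))
y(80, -135) - W(219) = -2*80 - (219² + 7*219^(3/2) + 22*219 + 154*√219) = -160 - (47961 + 7*(219*√219) + 4818 + 154*√219) = -160 - (47961 + 1533*√219 + 4818 + 154*√219) = -160 - (52779 + 1687*√219) = -160 + (-52779 - 1687*√219) = -52939 - 1687*√219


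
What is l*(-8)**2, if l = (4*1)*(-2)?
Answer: -512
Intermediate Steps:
l = -8 (l = 4*(-2) = -8)
l*(-8)**2 = -8*(-8)**2 = -8*64 = -512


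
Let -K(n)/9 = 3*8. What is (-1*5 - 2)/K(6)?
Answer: 7/216 ≈ 0.032407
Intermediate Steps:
K(n) = -216 (K(n) = -27*8 = -9*24 = -216)
(-1*5 - 2)/K(6) = (-1*5 - 2)/(-216) = (-5 - 2)*(-1/216) = -7*(-1/216) = 7/216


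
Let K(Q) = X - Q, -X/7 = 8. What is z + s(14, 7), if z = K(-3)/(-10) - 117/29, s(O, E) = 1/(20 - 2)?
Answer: 1724/1305 ≈ 1.3211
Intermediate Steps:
X = -56 (X = -7*8 = -56)
s(O, E) = 1/18
K(Q) = -56 - Q
z = 367/290 (z = (-56 - 1*(-3))/(-10) - 117/29 = (-56 + 3)*(-⅒) - 117*1/29 = -53*(-⅒) - 117/29 = 53/10 - 117/29 = 367/290 ≈ 1.2655)
z + s(14, 7) = 367/290 + 1/18 = 1724/1305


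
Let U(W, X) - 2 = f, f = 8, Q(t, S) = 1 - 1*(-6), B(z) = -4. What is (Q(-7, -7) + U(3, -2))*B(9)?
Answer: -68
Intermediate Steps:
Q(t, S) = 7 (Q(t, S) = 1 + 6 = 7)
U(W, X) = 10 (U(W, X) = 2 + 8 = 10)
(Q(-7, -7) + U(3, -2))*B(9) = (7 + 10)*(-4) = 17*(-4) = -68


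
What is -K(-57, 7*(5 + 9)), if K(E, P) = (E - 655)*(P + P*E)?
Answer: -3907456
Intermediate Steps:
K(E, P) = (-655 + E)*(P + E*P)
-K(-57, 7*(5 + 9)) = -7*(5 + 9)*(-655 + (-57)² - 654*(-57)) = -7*14*(-655 + 3249 + 37278) = -98*39872 = -1*3907456 = -3907456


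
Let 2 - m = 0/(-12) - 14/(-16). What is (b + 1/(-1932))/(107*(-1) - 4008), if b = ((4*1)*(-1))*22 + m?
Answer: 335687/15900360 ≈ 0.021112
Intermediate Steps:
m = 9/8 (m = 2 - (0/(-12) - 14/(-16)) = 2 - (0*(-1/12) - 14*(-1/16)) = 2 - (0 + 7/8) = 2 - 1*7/8 = 2 - 7/8 = 9/8 ≈ 1.1250)
b = -695/8 (b = ((4*1)*(-1))*22 + 9/8 = (4*(-1))*22 + 9/8 = -4*22 + 9/8 = -88 + 9/8 = -695/8 ≈ -86.875)
(b + 1/(-1932))/(107*(-1) - 4008) = (-695/8 + 1/(-1932))/(107*(-1) - 4008) = (-695/8 - 1/1932)/(-107 - 4008) = -335687/3864/(-4115) = -335687/3864*(-1/4115) = 335687/15900360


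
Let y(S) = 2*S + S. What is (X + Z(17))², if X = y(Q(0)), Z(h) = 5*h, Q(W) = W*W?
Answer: 7225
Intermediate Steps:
Q(W) = W²
y(S) = 3*S
X = 0 (X = 3*0² = 3*0 = 0)
(X + Z(17))² = (0 + 5*17)² = (0 + 85)² = 85² = 7225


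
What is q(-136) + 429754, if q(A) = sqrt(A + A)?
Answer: 429754 + 4*I*sqrt(17) ≈ 4.2975e+5 + 16.492*I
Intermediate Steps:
q(A) = sqrt(2)*sqrt(A) (q(A) = sqrt(2*A) = sqrt(2)*sqrt(A))
q(-136) + 429754 = sqrt(2)*sqrt(-136) + 429754 = sqrt(2)*(2*I*sqrt(34)) + 429754 = 4*I*sqrt(17) + 429754 = 429754 + 4*I*sqrt(17)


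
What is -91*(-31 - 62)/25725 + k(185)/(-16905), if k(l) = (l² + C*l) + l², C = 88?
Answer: -56549/12075 ≈ -4.6831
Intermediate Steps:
k(l) = 2*l² + 88*l (k(l) = (l² + 88*l) + l² = 2*l² + 88*l)
-91*(-31 - 62)/25725 + k(185)/(-16905) = -91*(-31 - 62)/25725 + (2*185*(44 + 185))/(-16905) = -91*(-93)*(1/25725) + (2*185*229)*(-1/16905) = 8463*(1/25725) + 84730*(-1/16905) = 403/1225 - 16946/3381 = -56549/12075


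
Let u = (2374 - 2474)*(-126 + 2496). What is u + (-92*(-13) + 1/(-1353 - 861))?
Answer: -522070057/2214 ≈ -2.3580e+5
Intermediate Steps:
u = -237000 (u = -100*2370 = -237000)
u + (-92*(-13) + 1/(-1353 - 861)) = -237000 + (-92*(-13) + 1/(-1353 - 861)) = -237000 + (1196 + 1/(-2214)) = -237000 + (1196 - 1/2214) = -237000 + 2647943/2214 = -522070057/2214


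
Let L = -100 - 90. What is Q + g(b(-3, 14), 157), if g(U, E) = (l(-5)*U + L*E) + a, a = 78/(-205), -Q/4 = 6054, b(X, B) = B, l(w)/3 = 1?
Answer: -11070898/205 ≈ -54004.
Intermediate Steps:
l(w) = 3 (l(w) = 3*1 = 3)
Q = -24216 (Q = -4*6054 = -24216)
a = -78/205 (a = 78*(-1/205) = -78/205 ≈ -0.38049)
L = -190
g(U, E) = -78/205 - 190*E + 3*U (g(U, E) = (3*U - 190*E) - 78/205 = (-190*E + 3*U) - 78/205 = -78/205 - 190*E + 3*U)
Q + g(b(-3, 14), 157) = -24216 + (-78/205 - 190*157 + 3*14) = -24216 + (-78/205 - 29830 + 42) = -24216 - 6106618/205 = -11070898/205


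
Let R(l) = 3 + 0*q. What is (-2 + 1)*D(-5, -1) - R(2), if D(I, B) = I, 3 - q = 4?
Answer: 2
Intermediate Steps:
q = -1 (q = 3 - 1*4 = 3 - 4 = -1)
R(l) = 3 (R(l) = 3 + 0*(-1) = 3 + 0 = 3)
(-2 + 1)*D(-5, -1) - R(2) = (-2 + 1)*(-5) - 1*3 = -1*(-5) - 3 = 5 - 3 = 2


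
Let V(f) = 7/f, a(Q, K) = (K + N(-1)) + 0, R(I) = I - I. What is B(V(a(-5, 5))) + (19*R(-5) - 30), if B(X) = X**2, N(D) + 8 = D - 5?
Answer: -2381/81 ≈ -29.395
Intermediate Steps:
N(D) = -13 + D (N(D) = -8 + (D - 5) = -8 + (-5 + D) = -13 + D)
R(I) = 0
a(Q, K) = -14 + K (a(Q, K) = (K + (-13 - 1)) + 0 = (K - 14) + 0 = (-14 + K) + 0 = -14 + K)
B(V(a(-5, 5))) + (19*R(-5) - 30) = (7/(-14 + 5))**2 + (19*0 - 30) = (7/(-9))**2 + (0 - 30) = (7*(-1/9))**2 - 30 = (-7/9)**2 - 30 = 49/81 - 30 = -2381/81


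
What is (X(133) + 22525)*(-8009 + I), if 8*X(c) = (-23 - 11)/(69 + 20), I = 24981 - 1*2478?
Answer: 58112845101/178 ≈ 3.2648e+8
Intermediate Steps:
I = 22503 (I = 24981 - 2478 = 22503)
X(c) = -17/356 (X(c) = ((-23 - 11)/(69 + 20))/8 = (-34/89)/8 = (-34*1/89)/8 = (⅛)*(-34/89) = -17/356)
(X(133) + 22525)*(-8009 + I) = (-17/356 + 22525)*(-8009 + 22503) = (8018883/356)*14494 = 58112845101/178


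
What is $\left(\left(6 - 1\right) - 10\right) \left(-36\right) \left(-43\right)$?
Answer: $-7740$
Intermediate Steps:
$\left(\left(6 - 1\right) - 10\right) \left(-36\right) \left(-43\right) = \left(5 - 10\right) \left(-36\right) \left(-43\right) = \left(-5\right) \left(-36\right) \left(-43\right) = 180 \left(-43\right) = -7740$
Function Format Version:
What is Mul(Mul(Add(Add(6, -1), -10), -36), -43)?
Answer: -7740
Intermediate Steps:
Mul(Mul(Add(Add(6, -1), -10), -36), -43) = Mul(Mul(Add(5, -10), -36), -43) = Mul(Mul(-5, -36), -43) = Mul(180, -43) = -7740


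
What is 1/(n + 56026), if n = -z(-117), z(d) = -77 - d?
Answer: 1/55986 ≈ 1.7862e-5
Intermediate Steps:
n = -40 (n = -(-77 - 1*(-117)) = -(-77 + 117) = -1*40 = -40)
1/(n + 56026) = 1/(-40 + 56026) = 1/55986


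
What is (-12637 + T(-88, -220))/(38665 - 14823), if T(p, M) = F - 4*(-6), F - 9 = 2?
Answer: -6301/11921 ≈ -0.52856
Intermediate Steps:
F = 11 (F = 9 + 2 = 11)
T(p, M) = 35 (T(p, M) = 11 - 4*(-6) = 11 + 24 = 35)
(-12637 + T(-88, -220))/(38665 - 14823) = (-12637 + 35)/(38665 - 14823) = -12602/23842 = -12602*1/23842 = -6301/11921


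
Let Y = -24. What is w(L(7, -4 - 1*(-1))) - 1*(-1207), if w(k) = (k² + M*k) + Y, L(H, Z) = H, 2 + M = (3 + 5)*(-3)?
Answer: 1050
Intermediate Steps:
M = -26 (M = -2 + (3 + 5)*(-3) = -2 + 8*(-3) = -2 - 24 = -26)
w(k) = -24 + k² - 26*k (w(k) = (k² - 26*k) - 24 = -24 + k² - 26*k)
w(L(7, -4 - 1*(-1))) - 1*(-1207) = (-24 + 7² - 26*7) - 1*(-1207) = (-24 + 49 - 182) + 1207 = -157 + 1207 = 1050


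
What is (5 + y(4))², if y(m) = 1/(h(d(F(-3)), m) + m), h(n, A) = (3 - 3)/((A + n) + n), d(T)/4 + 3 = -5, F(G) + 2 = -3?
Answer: 441/16 ≈ 27.563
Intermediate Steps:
F(G) = -5 (F(G) = -2 - 3 = -5)
d(T) = -32 (d(T) = -12 + 4*(-5) = -12 - 20 = -32)
h(n, A) = 0 (h(n, A) = 0/(A + 2*n) = 0)
y(m) = 1/m (y(m) = 1/(0 + m) = 1/m)
(5 + y(4))² = (5 + 1/4)² = (5 + ¼)² = (21/4)² = 441/16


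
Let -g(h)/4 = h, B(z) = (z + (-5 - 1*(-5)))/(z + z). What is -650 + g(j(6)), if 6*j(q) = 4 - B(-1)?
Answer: -1957/3 ≈ -652.33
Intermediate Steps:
B(z) = ½ (B(z) = (z + (-5 + 5))/((2*z)) = (z + 0)*(1/(2*z)) = z*(1/(2*z)) = ½)
j(q) = 7/12 (j(q) = (4 - 1*½)/6 = (4 - ½)/6 = (⅙)*(7/2) = 7/12)
g(h) = -4*h
-650 + g(j(6)) = -650 - 4*7/12 = -650 - 7/3 = -1957/3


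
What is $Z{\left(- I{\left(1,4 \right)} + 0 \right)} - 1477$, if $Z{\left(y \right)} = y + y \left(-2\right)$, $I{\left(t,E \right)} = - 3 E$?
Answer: $-1489$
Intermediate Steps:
$Z{\left(y \right)} = - y$ ($Z{\left(y \right)} = y - 2 y = - y$)
$Z{\left(- I{\left(1,4 \right)} + 0 \right)} - 1477 = - (- \left(-3\right) 4 + 0) - 1477 = - (\left(-1\right) \left(-12\right) + 0) - 1477 = - (12 + 0) - 1477 = \left(-1\right) 12 - 1477 = -12 - 1477 = -1489$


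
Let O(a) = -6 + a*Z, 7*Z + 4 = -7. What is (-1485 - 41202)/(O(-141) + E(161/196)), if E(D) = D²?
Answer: -33466608/169537 ≈ -197.40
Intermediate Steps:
Z = -11/7 (Z = -4/7 + (⅐)*(-7) = -4/7 - 1 = -11/7 ≈ -1.5714)
O(a) = -6 - 11*a/7 (O(a) = -6 + a*(-11/7) = -6 - 11*a/7)
(-1485 - 41202)/(O(-141) + E(161/196)) = (-1485 - 41202)/((-6 - 11/7*(-141)) + (161/196)²) = -42687/((-6 + 1551/7) + (161*(1/196))²) = -42687/(1509/7 + (23/28)²) = -42687/(1509/7 + 529/784) = -42687/169537/784 = -42687*784/169537 = -33466608/169537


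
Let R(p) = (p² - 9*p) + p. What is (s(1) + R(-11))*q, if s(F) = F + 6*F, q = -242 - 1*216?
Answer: -98928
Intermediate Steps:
q = -458 (q = -242 - 216 = -458)
s(F) = 7*F
R(p) = p² - 8*p
(s(1) + R(-11))*q = (7*1 - 11*(-8 - 11))*(-458) = (7 - 11*(-19))*(-458) = (7 + 209)*(-458) = 216*(-458) = -98928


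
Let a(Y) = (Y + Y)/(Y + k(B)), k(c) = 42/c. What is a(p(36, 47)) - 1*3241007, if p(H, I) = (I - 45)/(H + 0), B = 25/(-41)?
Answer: -100377227847/30971 ≈ -3.2410e+6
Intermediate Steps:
B = -25/41 (B = 25*(-1/41) = -25/41 ≈ -0.60976)
p(H, I) = (-45 + I)/H
a(Y) = 2*Y/(-1722/25 + Y) (a(Y) = (Y + Y)/(Y + 42/(-25/41)) = (2*Y)/(Y + 42*(-41/25)) = (2*Y)/(Y - 1722/25) = (2*Y)/(-1722/25 + Y) = 2*Y/(-1722/25 + Y))
a(p(36, 47)) - 1*3241007 = 50*((-45 + 47)/36)/(-1722 + 25*((-45 + 47)/36)) - 1*3241007 = 50*((1/36)*2)/(-1722 + 25*((1/36)*2)) - 3241007 = 50*(1/18)/(-1722 + 25*(1/18)) - 3241007 = 50*(1/18)/(-1722 + 25/18) - 3241007 = 50*(1/18)/(-30971/18) - 3241007 = 50*(1/18)*(-18/30971) - 3241007 = -50/30971 - 3241007 = -100377227847/30971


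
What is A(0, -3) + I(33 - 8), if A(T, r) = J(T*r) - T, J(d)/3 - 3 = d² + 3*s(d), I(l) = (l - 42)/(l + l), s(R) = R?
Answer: 433/50 ≈ 8.6600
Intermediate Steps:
I(l) = (-42 + l)/(2*l) (I(l) = (-42 + l)/((2*l)) = (-42 + l)*(1/(2*l)) = (-42 + l)/(2*l))
J(d) = 9 + 3*d² + 9*d (J(d) = 9 + 3*(d² + 3*d) = 9 + (3*d² + 9*d) = 9 + 3*d² + 9*d)
A(T, r) = 9 - T + 3*T²*r² + 9*T*r (A(T, r) = (9 + 3*(T*r)² + 9*(T*r)) - T = (9 + 3*(T²*r²) + 9*T*r) - T = (9 + 3*T²*r² + 9*T*r) - T = 9 - T + 3*T²*r² + 9*T*r)
A(0, -3) + I(33 - 8) = (9 - 1*0 + 3*0²*(-3)² + 9*0*(-3)) + (-42 + (33 - 8))/(2*(33 - 8)) = (9 + 0 + 3*0*9 + 0) + (½)*(-42 + 25)/25 = (9 + 0 + 0 + 0) + (½)*(1/25)*(-17) = 9 - 17/50 = 433/50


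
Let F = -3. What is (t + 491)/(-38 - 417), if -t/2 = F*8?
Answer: -77/65 ≈ -1.1846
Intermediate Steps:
t = 48 (t = -(-6)*8 = -2*(-24) = 48)
(t + 491)/(-38 - 417) = (48 + 491)/(-38 - 417) = 539/(-455) = 539*(-1/455) = -77/65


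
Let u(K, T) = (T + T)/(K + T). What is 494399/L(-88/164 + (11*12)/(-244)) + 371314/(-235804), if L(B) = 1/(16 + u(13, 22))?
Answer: 35207534564397/4126570 ≈ 8.5319e+6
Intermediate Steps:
u(K, T) = 2*T/(K + T) (u(K, T) = (2*T)/(K + T) = 2*T/(K + T))
L(B) = 35/604 (L(B) = 1/(16 + 2*22/(13 + 22)) = 1/(16 + 2*22/35) = 1/(16 + 2*22*(1/35)) = 1/(16 + 44/35) = 1/(604/35) = 35/604)
494399/L(-88/164 + (11*12)/(-244)) + 371314/(-235804) = 494399/(35/604) + 371314/(-235804) = 494399*(604/35) + 371314*(-1/235804) = 298616996/35 - 185657/117902 = 35207534564397/4126570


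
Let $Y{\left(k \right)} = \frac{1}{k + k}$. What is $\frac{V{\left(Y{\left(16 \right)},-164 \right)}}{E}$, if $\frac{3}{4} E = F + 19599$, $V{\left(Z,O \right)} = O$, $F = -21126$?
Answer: $\frac{41}{509} \approx 0.08055$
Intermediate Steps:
$Y{\left(k \right)} = \frac{1}{2 k}$
$E = -2036$ ($E = \frac{4 \left(-21126 + 19599\right)}{3} = \frac{4}{3} \left(-1527\right) = -2036$)
$\frac{V{\left(Y{\left(16 \right)},-164 \right)}}{E} = - \frac{164}{-2036} = \left(-164\right) \left(- \frac{1}{2036}\right) = \frac{41}{509}$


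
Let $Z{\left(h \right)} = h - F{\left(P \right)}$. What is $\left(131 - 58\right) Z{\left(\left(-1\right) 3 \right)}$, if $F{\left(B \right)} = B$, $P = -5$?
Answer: $146$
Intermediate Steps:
$Z{\left(h \right)} = 5 + h$ ($Z{\left(h \right)} = h - -5 = h + 5 = 5 + h$)
$\left(131 - 58\right) Z{\left(\left(-1\right) 3 \right)} = \left(131 - 58\right) \left(5 - 3\right) = 73 \left(5 - 3\right) = 73 \cdot 2 = 146$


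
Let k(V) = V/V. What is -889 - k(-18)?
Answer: -890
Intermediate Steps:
k(V) = 1
-889 - k(-18) = -889 - 1*1 = -889 - 1 = -890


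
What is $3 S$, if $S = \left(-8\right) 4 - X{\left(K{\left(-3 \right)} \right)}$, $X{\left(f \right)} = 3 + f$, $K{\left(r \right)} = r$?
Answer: $-96$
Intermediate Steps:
$S = -32$ ($S = \left(-8\right) 4 - \left(3 - 3\right) = -32 - 0 = -32 + 0 = -32$)
$3 S = 3 \left(-32\right) = -96$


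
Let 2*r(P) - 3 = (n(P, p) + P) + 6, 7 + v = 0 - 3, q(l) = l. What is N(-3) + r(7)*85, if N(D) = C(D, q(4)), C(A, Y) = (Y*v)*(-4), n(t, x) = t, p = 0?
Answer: 2275/2 ≈ 1137.5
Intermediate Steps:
v = -10 (v = -7 + (0 - 3) = -7 - 3 = -10)
C(A, Y) = 40*Y (C(A, Y) = (Y*(-10))*(-4) = -10*Y*(-4) = 40*Y)
N(D) = 160 (N(D) = 40*4 = 160)
r(P) = 9/2 + P (r(P) = 3/2 + ((P + P) + 6)/2 = 3/2 + (2*P + 6)/2 = 3/2 + (6 + 2*P)/2 = 3/2 + (3 + P) = 9/2 + P)
N(-3) + r(7)*85 = 160 + (9/2 + 7)*85 = 160 + (23/2)*85 = 160 + 1955/2 = 2275/2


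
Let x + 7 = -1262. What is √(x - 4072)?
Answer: 7*I*√109 ≈ 73.082*I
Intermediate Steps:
x = -1269 (x = -7 - 1262 = -1269)
√(x - 4072) = √(-1269 - 4072) = √(-5341) = 7*I*√109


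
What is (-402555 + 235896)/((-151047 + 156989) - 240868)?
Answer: 166659/234926 ≈ 0.70941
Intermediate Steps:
(-402555 + 235896)/((-151047 + 156989) - 240868) = -166659/(5942 - 240868) = -166659/(-234926) = -166659*(-1/234926) = 166659/234926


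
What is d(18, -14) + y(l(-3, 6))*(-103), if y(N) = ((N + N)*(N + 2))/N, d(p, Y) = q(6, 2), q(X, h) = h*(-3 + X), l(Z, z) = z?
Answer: -1642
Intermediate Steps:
d(p, Y) = 6 (d(p, Y) = 2*(-3 + 6) = 2*3 = 6)
y(N) = 4 + 2*N (y(N) = ((2*N)*(2 + N))/N = (2*N*(2 + N))/N = 4 + 2*N)
d(18, -14) + y(l(-3, 6))*(-103) = 6 + (4 + 2*6)*(-103) = 6 + (4 + 12)*(-103) = 6 + 16*(-103) = 6 - 1648 = -1642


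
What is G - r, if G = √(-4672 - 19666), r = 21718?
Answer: -21718 + I*√24338 ≈ -21718.0 + 156.01*I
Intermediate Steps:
G = I*√24338 (G = √(-24338) = I*√24338 ≈ 156.01*I)
G - r = I*√24338 - 1*21718 = I*√24338 - 21718 = -21718 + I*√24338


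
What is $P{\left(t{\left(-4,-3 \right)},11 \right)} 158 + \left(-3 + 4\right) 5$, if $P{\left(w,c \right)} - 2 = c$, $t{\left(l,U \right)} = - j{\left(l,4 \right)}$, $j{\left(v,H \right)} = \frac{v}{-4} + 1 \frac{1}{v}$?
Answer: $2059$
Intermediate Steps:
$j{\left(v,H \right)} = \frac{1}{v} - \frac{v}{4}$ ($j{\left(v,H \right)} = v \left(- \frac{1}{4}\right) + \frac{1}{v} = - \frac{v}{4} + \frac{1}{v} = \frac{1}{v} - \frac{v}{4}$)
$t{\left(l,U \right)} = - \frac{1}{l} + \frac{l}{4}$ ($t{\left(l,U \right)} = - (\frac{1}{l} - \frac{l}{4}) = - \frac{1}{l} + \frac{l}{4}$)
$P{\left(w,c \right)} = 2 + c$
$P{\left(t{\left(-4,-3 \right)},11 \right)} 158 + \left(-3 + 4\right) 5 = \left(2 + 11\right) 158 + \left(-3 + 4\right) 5 = 13 \cdot 158 + 1 \cdot 5 = 2054 + 5 = 2059$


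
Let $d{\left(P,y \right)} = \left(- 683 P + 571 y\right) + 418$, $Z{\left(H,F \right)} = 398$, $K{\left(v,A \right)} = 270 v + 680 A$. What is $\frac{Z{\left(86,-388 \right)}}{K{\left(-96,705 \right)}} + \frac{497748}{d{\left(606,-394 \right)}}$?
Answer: $- \frac{18788721529}{24127176660} \approx -0.77874$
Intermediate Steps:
$d{\left(P,y \right)} = 418 - 683 P + 571 y$
$\frac{Z{\left(86,-388 \right)}}{K{\left(-96,705 \right)}} + \frac{497748}{d{\left(606,-394 \right)}} = \frac{398}{270 \left(-96\right) + 680 \cdot 705} + \frac{497748}{418 - 413898 + 571 \left(-394\right)} = \frac{398}{-25920 + 479400} + \frac{497748}{418 - 413898 - 224974} = \frac{398}{453480} + \frac{497748}{-638454} = 398 \cdot \frac{1}{453480} + 497748 \left(- \frac{1}{638454}\right) = \frac{199}{226740} - \frac{82958}{106409} = - \frac{18788721529}{24127176660}$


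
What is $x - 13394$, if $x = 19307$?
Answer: $5913$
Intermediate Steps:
$x - 13394 = 19307 - 13394 = 5913$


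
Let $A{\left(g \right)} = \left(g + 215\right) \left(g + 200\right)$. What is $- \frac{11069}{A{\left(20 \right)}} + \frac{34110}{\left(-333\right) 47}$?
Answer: $- \frac{4578553}{1912900} \approx -2.3935$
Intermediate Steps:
$A{\left(g \right)} = \left(200 + g\right) \left(215 + g\right)$ ($A{\left(g \right)} = \left(215 + g\right) \left(200 + g\right) = \left(200 + g\right) \left(215 + g\right)$)
$- \frac{11069}{A{\left(20 \right)}} + \frac{34110}{\left(-333\right) 47} = - \frac{11069}{43000 + 20^{2} + 415 \cdot 20} + \frac{34110}{\left(-333\right) 47} = - \frac{11069}{43000 + 400 + 8300} + \frac{34110}{-15651} = - \frac{11069}{51700} + 34110 \left(- \frac{1}{15651}\right) = \left(-11069\right) \frac{1}{51700} - \frac{3790}{1739} = - \frac{11069}{51700} - \frac{3790}{1739} = - \frac{4578553}{1912900}$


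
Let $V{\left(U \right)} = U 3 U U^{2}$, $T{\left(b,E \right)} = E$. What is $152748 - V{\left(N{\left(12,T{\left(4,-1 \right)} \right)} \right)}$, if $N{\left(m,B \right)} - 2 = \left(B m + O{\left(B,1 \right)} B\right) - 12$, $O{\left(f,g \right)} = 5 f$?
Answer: $-97815$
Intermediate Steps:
$N{\left(m,B \right)} = -10 + 5 B^{2} + B m$ ($N{\left(m,B \right)} = 2 - \left(12 - B m - 5 B B\right) = 2 - \left(12 - 5 B^{2} - B m\right) = 2 + \left(-12 + 5 B^{2} + B m\right) = -10 + 5 B^{2} + B m$)
$V{\left(U \right)} = 3 U^{4}$ ($V{\left(U \right)} = 3 U U U^{2} = 3 U^{2} U^{2} = 3 U^{4}$)
$152748 - V{\left(N{\left(12,T{\left(4,-1 \right)} \right)} \right)} = 152748 - 3 \left(-10 + 5 \left(-1\right)^{2} - 12\right)^{4} = 152748 - 3 \left(-10 + 5 \cdot 1 - 12\right)^{4} = 152748 - 3 \left(-10 + 5 - 12\right)^{4} = 152748 - 3 \left(-17\right)^{4} = 152748 - 3 \cdot 83521 = 152748 - 250563 = -97815$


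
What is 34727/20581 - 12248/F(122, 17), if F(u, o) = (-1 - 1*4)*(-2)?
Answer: -11442219/9355 ≈ -1223.1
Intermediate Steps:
F(u, o) = 10 (F(u, o) = (-1 - 4)*(-2) = -5*(-2) = 10)
34727/20581 - 12248/F(122, 17) = 34727/20581 - 12248/10 = 34727*(1/20581) - 12248*⅒ = 3157/1871 - 6124/5 = -11442219/9355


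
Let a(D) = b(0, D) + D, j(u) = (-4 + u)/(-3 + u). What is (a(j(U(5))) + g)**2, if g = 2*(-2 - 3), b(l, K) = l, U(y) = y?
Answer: 361/4 ≈ 90.250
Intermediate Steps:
j(u) = (-4 + u)/(-3 + u)
g = -10 (g = 2*(-5) = -10)
a(D) = D (a(D) = 0 + D = D)
(a(j(U(5))) + g)**2 = ((-4 + 5)/(-3 + 5) - 10)**2 = (1/2 - 10)**2 = (-19/2)**2 = 361/4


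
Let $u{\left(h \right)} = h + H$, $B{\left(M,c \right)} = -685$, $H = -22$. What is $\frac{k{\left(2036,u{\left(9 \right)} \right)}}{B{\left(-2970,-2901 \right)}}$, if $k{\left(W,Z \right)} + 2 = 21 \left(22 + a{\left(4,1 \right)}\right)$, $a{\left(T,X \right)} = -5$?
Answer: $- \frac{71}{137} \approx -0.51825$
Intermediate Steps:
$u{\left(h \right)} = -22 + h$ ($u{\left(h \right)} = h - 22 = -22 + h$)
$k{\left(W,Z \right)} = 355$ ($k{\left(W,Z \right)} = -2 + 21 \left(22 - 5\right) = -2 + 21 \cdot 17 = -2 + 357 = 355$)
$\frac{k{\left(2036,u{\left(9 \right)} \right)}}{B{\left(-2970,-2901 \right)}} = \frac{355}{-685} = 355 \left(- \frac{1}{685}\right) = - \frac{71}{137}$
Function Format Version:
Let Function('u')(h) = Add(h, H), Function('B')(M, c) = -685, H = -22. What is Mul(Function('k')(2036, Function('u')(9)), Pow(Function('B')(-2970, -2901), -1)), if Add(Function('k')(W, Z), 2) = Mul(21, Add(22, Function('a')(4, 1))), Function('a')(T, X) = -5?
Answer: Rational(-71, 137) ≈ -0.51825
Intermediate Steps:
Function('u')(h) = Add(-22, h) (Function('u')(h) = Add(h, -22) = Add(-22, h))
Function('k')(W, Z) = 355 (Function('k')(W, Z) = Add(-2, Mul(21, Add(22, -5))) = Add(-2, Mul(21, 17)) = Add(-2, 357) = 355)
Mul(Function('k')(2036, Function('u')(9)), Pow(Function('B')(-2970, -2901), -1)) = Mul(355, Pow(-685, -1)) = Mul(355, Rational(-1, 685)) = Rational(-71, 137)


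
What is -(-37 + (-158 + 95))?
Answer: 100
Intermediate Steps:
-(-37 + (-158 + 95)) = -(-37 - 63) = -1*(-100) = 100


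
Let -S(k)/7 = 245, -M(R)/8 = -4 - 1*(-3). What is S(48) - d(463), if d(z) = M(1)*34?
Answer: -1987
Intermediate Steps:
M(R) = 8 (M(R) = -8*(-4 - 1*(-3)) = -8*(-4 + 3) = -8*(-1) = 8)
S(k) = -1715 (S(k) = -7*245 = -1715)
d(z) = 272 (d(z) = 8*34 = 272)
S(48) - d(463) = -1715 - 1*272 = -1715 - 272 = -1987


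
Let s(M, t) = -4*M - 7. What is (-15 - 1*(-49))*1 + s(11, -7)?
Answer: -17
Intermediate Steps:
s(M, t) = -7 - 4*M
(-15 - 1*(-49))*1 + s(11, -7) = (-15 - 1*(-49))*1 + (-7 - 4*11) = (-15 + 49)*1 + (-7 - 44) = 34*1 - 51 = 34 - 51 = -17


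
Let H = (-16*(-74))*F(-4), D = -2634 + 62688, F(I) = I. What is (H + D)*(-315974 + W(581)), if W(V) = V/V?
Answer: -17478994414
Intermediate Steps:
D = 60054
W(V) = 1
H = -4736 (H = -16*(-74)*(-4) = 1184*(-4) = -4736)
(H + D)*(-315974 + W(581)) = (-4736 + 60054)*(-315974 + 1) = 55318*(-315973) = -17478994414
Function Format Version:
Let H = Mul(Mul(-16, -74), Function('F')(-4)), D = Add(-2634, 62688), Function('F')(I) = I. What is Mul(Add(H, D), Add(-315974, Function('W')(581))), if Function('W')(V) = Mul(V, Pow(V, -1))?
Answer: -17478994414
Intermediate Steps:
D = 60054
Function('W')(V) = 1
H = -4736 (H = Mul(Mul(-16, -74), -4) = Mul(1184, -4) = -4736)
Mul(Add(H, D), Add(-315974, Function('W')(581))) = Mul(Add(-4736, 60054), Add(-315974, 1)) = Mul(55318, -315973) = -17478994414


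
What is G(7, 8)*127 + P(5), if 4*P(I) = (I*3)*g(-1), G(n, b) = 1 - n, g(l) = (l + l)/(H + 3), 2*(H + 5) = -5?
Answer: -2281/3 ≈ -760.33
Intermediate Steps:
H = -15/2 (H = -5 + (½)*(-5) = -5 - 5/2 = -15/2 ≈ -7.5000)
g(l) = -4*l/9 (g(l) = (l + l)/(-15/2 + 3) = (2*l)/(-9/2) = (2*l)*(-2/9) = -4*l/9)
P(I) = I/3 (P(I) = ((I*3)*(-4/9*(-1)))/4 = ((3*I)*(4/9))/4 = (4*I/3)/4 = I/3)
G(7, 8)*127 + P(5) = (1 - 1*7)*127 + (⅓)*5 = (1 - 7)*127 + 5/3 = -6*127 + 5/3 = -762 + 5/3 = -2281/3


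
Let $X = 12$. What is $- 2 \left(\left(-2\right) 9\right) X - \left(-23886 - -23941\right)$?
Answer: $377$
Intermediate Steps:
$- 2 \left(\left(-2\right) 9\right) X - \left(-23886 - -23941\right) = - 2 \left(\left(-2\right) 9\right) 12 - \left(-23886 - -23941\right) = \left(-2\right) \left(-18\right) 12 - \left(-23886 + 23941\right) = 36 \cdot 12 - 55 = 432 - 55 = 377$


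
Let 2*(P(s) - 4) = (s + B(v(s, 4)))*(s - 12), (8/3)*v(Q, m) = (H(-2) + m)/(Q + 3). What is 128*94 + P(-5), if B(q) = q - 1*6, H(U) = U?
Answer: 194123/16 ≈ 12133.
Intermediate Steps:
v(Q, m) = 3*(-2 + m)/(8*(3 + Q)) (v(Q, m) = 3*((-2 + m)/(Q + 3))/8 = 3*((-2 + m)/(3 + Q))/8 = 3*(-2 + m)/(8*(3 + Q)))
B(q) = -6 + q (B(q) = q - 6 = -6 + q)
P(s) = 4 + (-12 + s)*(-6 + s + 3/(4*(3 + s)))/2 (P(s) = 4 + ((s + (-6 + 3*(-2 + 4)/(8*(3 + s))))*(s - 12))/2 = 4 + ((s + (-6 + (3/8)*2/(3 + s)))*(-12 + s))/2 = 4 + ((s + (-6 + 3/(4*(3 + s))))*(-12 + s))/2 = 4 + ((-6 + s + 3/(4*(3 + s)))*(-12 + s))/2 = 4 + ((-12 + s)*(-6 + s + 3/(4*(3 + s))))/2 = 4 + (-12 + s)*(-6 + s + 3/(4*(3 + s)))/2)
128*94 + P(-5) = 128*94 + (924 - 60*(-5)**2 + 4*(-5)**3 + 107*(-5))/(8*(3 - 5)) = 12032 + (1/8)*(924 - 60*25 + 4*(-125) - 535)/(-2) = 12032 + (1/8)*(-1/2)*(924 - 1500 - 500 - 535) = 12032 + (1/8)*(-1/2)*(-1611) = 12032 + 1611/16 = 194123/16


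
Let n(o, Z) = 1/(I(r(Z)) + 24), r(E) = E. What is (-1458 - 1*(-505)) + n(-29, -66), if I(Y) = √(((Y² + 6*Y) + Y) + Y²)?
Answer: -1218891/1279 + 5*√330/7674 ≈ -952.99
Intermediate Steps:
I(Y) = √(2*Y² + 7*Y) (I(Y) = √((Y² + 7*Y) + Y²) = √(2*Y² + 7*Y))
n(o, Z) = 1/(24 + √(Z*(7 + 2*Z))) (n(o, Z) = 1/(√(Z*(7 + 2*Z)) + 24) = 1/(24 + √(Z*(7 + 2*Z))))
(-1458 - 1*(-505)) + n(-29, -66) = (-1458 - 1*(-505)) + 1/(24 + √(-66*(7 + 2*(-66)))) = (-1458 + 505) + 1/(24 + √(-66*(7 - 132))) = -953 + 1/(24 + √(-66*(-125))) = -953 + 1/(24 + √8250) = -953 + 1/(24 + 5*√330)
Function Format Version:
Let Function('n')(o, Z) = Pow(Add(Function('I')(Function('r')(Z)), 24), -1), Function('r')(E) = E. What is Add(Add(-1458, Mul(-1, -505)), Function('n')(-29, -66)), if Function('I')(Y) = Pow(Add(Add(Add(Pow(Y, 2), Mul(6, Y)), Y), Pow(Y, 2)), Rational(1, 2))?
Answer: Add(Rational(-1218891, 1279), Mul(Rational(5, 7674), Pow(330, Rational(1, 2)))) ≈ -952.99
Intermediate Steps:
Function('I')(Y) = Pow(Add(Mul(2, Pow(Y, 2)), Mul(7, Y)), Rational(1, 2)) (Function('I')(Y) = Pow(Add(Add(Pow(Y, 2), Mul(7, Y)), Pow(Y, 2)), Rational(1, 2)) = Pow(Add(Mul(2, Pow(Y, 2)), Mul(7, Y)), Rational(1, 2)))
Function('n')(o, Z) = Pow(Add(24, Pow(Mul(Z, Add(7, Mul(2, Z))), Rational(1, 2))), -1) (Function('n')(o, Z) = Pow(Add(Pow(Mul(Z, Add(7, Mul(2, Z))), Rational(1, 2)), 24), -1) = Pow(Add(24, Pow(Mul(Z, Add(7, Mul(2, Z))), Rational(1, 2))), -1))
Add(Add(-1458, Mul(-1, -505)), Function('n')(-29, -66)) = Add(Add(-1458, Mul(-1, -505)), Pow(Add(24, Pow(Mul(-66, Add(7, Mul(2, -66))), Rational(1, 2))), -1)) = Add(Add(-1458, 505), Pow(Add(24, Pow(Mul(-66, Add(7, -132)), Rational(1, 2))), -1)) = Add(-953, Pow(Add(24, Pow(Mul(-66, -125), Rational(1, 2))), -1)) = Add(-953, Pow(Add(24, Pow(8250, Rational(1, 2))), -1)) = Add(-953, Pow(Add(24, Mul(5, Pow(330, Rational(1, 2)))), -1))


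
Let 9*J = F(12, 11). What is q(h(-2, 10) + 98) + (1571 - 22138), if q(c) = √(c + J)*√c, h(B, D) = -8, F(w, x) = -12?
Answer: -20567 + 2*√1995 ≈ -20478.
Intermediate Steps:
J = -4/3 (J = (⅑)*(-12) = -4/3 ≈ -1.3333)
q(c) = √c*√(-4/3 + c) (q(c) = √(c - 4/3)*√c = √(-4/3 + c)*√c = √c*√(-4/3 + c))
q(h(-2, 10) + 98) + (1571 - 22138) = √3*√(-8 + 98)*√(-4 + 3*(-8 + 98))/3 + (1571 - 22138) = √3*√90*√(-4 + 3*90)/3 - 20567 = √3*(3*√10)*√(-4 + 270)/3 - 20567 = √3*(3*√10)*√266/3 - 20567 = 2*√1995 - 20567 = -20567 + 2*√1995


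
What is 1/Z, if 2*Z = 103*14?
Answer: 1/721 ≈ 0.0013870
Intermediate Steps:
Z = 721 (Z = (103*14)/2 = (½)*1442 = 721)
1/Z = 1/721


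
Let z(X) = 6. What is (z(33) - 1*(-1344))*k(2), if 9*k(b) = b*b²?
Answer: 1200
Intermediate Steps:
k(b) = b³/9 (k(b) = (b*b²)/9 = b³/9)
(z(33) - 1*(-1344))*k(2) = (6 - 1*(-1344))*((⅑)*2³) = (6 + 1344)*((⅑)*8) = 1350*(8/9) = 1200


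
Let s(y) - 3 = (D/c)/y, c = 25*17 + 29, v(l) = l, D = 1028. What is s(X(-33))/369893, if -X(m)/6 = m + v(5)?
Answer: 57461/7053119724 ≈ 8.1469e-6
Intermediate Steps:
c = 454 (c = 425 + 29 = 454)
X(m) = -30 - 6*m (X(m) = -6*(m + 5) = -6*(5 + m) = -30 - 6*m)
s(y) = 3 + 514/(227*y) (s(y) = 3 + (1028/454)/y = 3 + (1028*(1/454))/y = 3 + 514/(227*y))
s(X(-33))/369893 = (3 + 514/(227*(-30 - 6*(-33))))/369893 = (3 + 514/(227*(-30 + 198)))*(1/369893) = (3 + (514/227)/168)*(1/369893) = (3 + (514/227)*(1/168))*(1/369893) = (3 + 257/19068)*(1/369893) = (57461/19068)*(1/369893) = 57461/7053119724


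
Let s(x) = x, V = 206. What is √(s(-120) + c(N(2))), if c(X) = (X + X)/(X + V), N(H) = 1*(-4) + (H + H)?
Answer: 2*I*√30 ≈ 10.954*I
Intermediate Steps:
N(H) = -4 + 2*H
c(X) = 2*X/(206 + X) (c(X) = (X + X)/(X + 206) = (2*X)/(206 + X) = 2*X/(206 + X))
√(s(-120) + c(N(2))) = √(-120 + 2*(-4 + 2*2)/(206 + (-4 + 2*2))) = √(-120 + 2*(-4 + 4)/(206 + (-4 + 4))) = √(-120 + 2*0/(206 + 0)) = √(-120 + 2*0/206) = √(-120 + 2*0*(1/206)) = √(-120 + 0) = √(-120) = 2*I*√30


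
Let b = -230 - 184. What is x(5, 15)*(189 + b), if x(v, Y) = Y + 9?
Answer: -5400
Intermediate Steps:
x(v, Y) = 9 + Y
b = -414
x(5, 15)*(189 + b) = (9 + 15)*(189 - 414) = 24*(-225) = -5400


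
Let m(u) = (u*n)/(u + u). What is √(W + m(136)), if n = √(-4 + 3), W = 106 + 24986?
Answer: √(100368 + 2*I)/2 ≈ 158.4 + 0.0015782*I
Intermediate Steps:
W = 25092
n = I (n = √(-1) = I ≈ 1.0*I)
m(u) = I/2 (m(u) = (u*I)/(u + u) = (I*u)/((2*u)) = (I*u)*(1/(2*u)) = I/2)
√(W + m(136)) = √(25092 + I/2)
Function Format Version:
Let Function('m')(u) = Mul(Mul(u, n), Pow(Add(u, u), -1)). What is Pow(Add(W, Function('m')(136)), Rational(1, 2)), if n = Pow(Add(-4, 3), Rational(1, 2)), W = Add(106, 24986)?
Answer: Mul(Rational(1, 2), Pow(Add(100368, Mul(2, I)), Rational(1, 2))) ≈ Add(158.40, Mul(0.0015782, I))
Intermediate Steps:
W = 25092
n = I (n = Pow(-1, Rational(1, 2)) = I ≈ Mul(1.0000, I))
Function('m')(u) = Mul(Rational(1, 2), I) (Function('m')(u) = Mul(Mul(u, I), Pow(Add(u, u), -1)) = Mul(Mul(I, u), Pow(Mul(2, u), -1)) = Mul(Mul(I, u), Mul(Rational(1, 2), Pow(u, -1))) = Mul(Rational(1, 2), I))
Pow(Add(W, Function('m')(136)), Rational(1, 2)) = Pow(Add(25092, Mul(Rational(1, 2), I)), Rational(1, 2))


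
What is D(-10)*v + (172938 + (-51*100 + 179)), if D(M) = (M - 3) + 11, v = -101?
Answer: 168219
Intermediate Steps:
D(M) = 8 + M (D(M) = (-3 + M) + 11 = 8 + M)
D(-10)*v + (172938 + (-51*100 + 179)) = (8 - 10)*(-101) + (172938 + (-51*100 + 179)) = -2*(-101) + (172938 + (-5100 + 179)) = 202 + (172938 - 4921) = 202 + 168017 = 168219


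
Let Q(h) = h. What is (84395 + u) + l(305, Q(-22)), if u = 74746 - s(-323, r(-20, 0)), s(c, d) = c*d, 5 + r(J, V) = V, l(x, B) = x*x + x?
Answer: 250856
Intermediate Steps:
l(x, B) = x + x² (l(x, B) = x² + x = x + x²)
r(J, V) = -5 + V
u = 73131 (u = 74746 - (-323)*(-5 + 0) = 74746 - (-323)*(-5) = 74746 - 1*1615 = 74746 - 1615 = 73131)
(84395 + u) + l(305, Q(-22)) = (84395 + 73131) + 305*(1 + 305) = 157526 + 305*306 = 157526 + 93330 = 250856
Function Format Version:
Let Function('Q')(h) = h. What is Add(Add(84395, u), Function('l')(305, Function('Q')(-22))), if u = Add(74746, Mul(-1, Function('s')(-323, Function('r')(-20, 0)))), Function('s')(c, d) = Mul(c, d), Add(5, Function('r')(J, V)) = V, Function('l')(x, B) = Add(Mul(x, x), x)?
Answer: 250856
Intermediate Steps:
Function('l')(x, B) = Add(x, Pow(x, 2)) (Function('l')(x, B) = Add(Pow(x, 2), x) = Add(x, Pow(x, 2)))
Function('r')(J, V) = Add(-5, V)
u = 73131 (u = Add(74746, Mul(-1, Mul(-323, Add(-5, 0)))) = Add(74746, Mul(-1, Mul(-323, -5))) = Add(74746, Mul(-1, 1615)) = Add(74746, -1615) = 73131)
Add(Add(84395, u), Function('l')(305, Function('Q')(-22))) = Add(Add(84395, 73131), Mul(305, Add(1, 305))) = Add(157526, Mul(305, 306)) = Add(157526, 93330) = 250856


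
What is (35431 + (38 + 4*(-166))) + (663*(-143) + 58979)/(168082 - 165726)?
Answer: 40982375/1178 ≈ 34790.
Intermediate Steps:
(35431 + (38 + 4*(-166))) + (663*(-143) + 58979)/(168082 - 165726) = (35431 + (38 - 664)) + (-94809 + 58979)/2356 = (35431 - 626) - 35830*1/2356 = 34805 - 17915/1178 = 40982375/1178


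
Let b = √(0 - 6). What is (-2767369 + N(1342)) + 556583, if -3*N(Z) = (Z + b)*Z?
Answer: -8433322/3 - 1342*I*√6/3 ≈ -2.8111e+6 - 1095.7*I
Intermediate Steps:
b = I*√6 (b = √(-6) = I*√6 ≈ 2.4495*I)
N(Z) = -Z*(Z + I*√6)/3 (N(Z) = -(Z + I*√6)*Z/3 = -Z*(Z + I*√6)/3)
(-2767369 + N(1342)) + 556583 = (-2767369 - ⅓*1342*(1342 + I*√6)) + 556583 = (-2767369 + (-1800964/3 - 1342*I*√6/3)) + 556583 = (-10103071/3 - 1342*I*√6/3) + 556583 = -8433322/3 - 1342*I*√6/3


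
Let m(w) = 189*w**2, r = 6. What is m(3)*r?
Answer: 10206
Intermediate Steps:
m(3)*r = (189*3**2)*6 = (189*9)*6 = 1701*6 = 10206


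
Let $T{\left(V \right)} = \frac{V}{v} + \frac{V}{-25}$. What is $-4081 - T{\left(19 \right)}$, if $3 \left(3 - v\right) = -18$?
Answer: $- \frac{918529}{225} \approx -4082.4$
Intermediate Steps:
$v = 9$ ($v = 3 - -6 = 3 + 6 = 9$)
$T{\left(V \right)} = \frac{16 V}{225}$ ($T{\left(V \right)} = \frac{V}{9} + \frac{V}{-25} = V \frac{1}{9} + V \left(- \frac{1}{25}\right) = \frac{V}{9} - \frac{V}{25} = \frac{16 V}{225}$)
$-4081 - T{\left(19 \right)} = -4081 - \frac{16}{225} \cdot 19 = -4081 - \frac{304}{225} = - \frac{918529}{225}$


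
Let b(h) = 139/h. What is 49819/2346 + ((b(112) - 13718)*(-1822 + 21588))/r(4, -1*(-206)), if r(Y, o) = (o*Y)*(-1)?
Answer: 17810838442211/54126912 ≈ 3.2906e+5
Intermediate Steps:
r(Y, o) = -Y*o (r(Y, o) = (Y*o)*(-1) = -Y*o)
49819/2346 + ((b(112) - 13718)*(-1822 + 21588))/r(4, -1*(-206)) = 49819/2346 + ((139/112 - 13718)*(-1822 + 21588))/((-1*4*(-1*(-206)))) = 49819*(1/2346) + ((139*(1/112) - 13718)*19766)/((-1*4*206)) = 49819/2346 + ((139/112 - 13718)*19766)/(-824) = 49819/2346 - 1536277/112*19766*(-1/824) = 49819/2346 - 15183025591/56*(-1/824) = 49819/2346 + 15183025591/46144 = 17810838442211/54126912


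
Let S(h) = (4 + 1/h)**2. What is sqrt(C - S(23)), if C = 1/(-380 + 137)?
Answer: 2*I*sqrt(1576677)/621 ≈ 4.044*I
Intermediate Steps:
S(h) = (4 + 1/h)**2
C = -1/243 (C = 1/(-243) = -1/243 ≈ -0.0041152)
sqrt(C - S(23)) = sqrt(-1/243 - (1 + 4*23)**2/23**2) = sqrt(-1/243 - (1 + 92)**2/529) = sqrt(-1/243 - 93**2/529) = sqrt(-1/243 - 8649/529) = sqrt(-2102236/128547) = 2*I*sqrt(1576677)/621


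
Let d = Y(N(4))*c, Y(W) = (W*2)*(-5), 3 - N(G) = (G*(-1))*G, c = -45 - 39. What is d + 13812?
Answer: 29772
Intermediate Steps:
c = -84
N(G) = 3 + G² (N(G) = 3 - G*(-1)*G = 3 - (-G)*G = 3 - (-1)*G² = 3 + G²)
Y(W) = -10*W (Y(W) = (2*W)*(-5) = -10*W)
d = 15960 (d = -10*(3 + 4²)*(-84) = -10*(3 + 16)*(-84) = -10*19*(-84) = -190*(-84) = 15960)
d + 13812 = 15960 + 13812 = 29772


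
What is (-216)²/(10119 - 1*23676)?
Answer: -15552/4519 ≈ -3.4415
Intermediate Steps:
(-216)²/(10119 - 1*23676) = 46656/(10119 - 23676) = 46656/(-13557) = 46656*(-1/13557) = -15552/4519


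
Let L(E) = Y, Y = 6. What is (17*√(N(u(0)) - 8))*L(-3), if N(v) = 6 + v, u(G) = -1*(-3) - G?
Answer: 102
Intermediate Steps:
L(E) = 6
u(G) = 3 - G
(17*√(N(u(0)) - 8))*L(-3) = (17*√((6 + (3 - 1*0)) - 8))*6 = (17*√((6 + (3 + 0)) - 8))*6 = (17*√((6 + 3) - 8))*6 = (17*√(9 - 8))*6 = (17*√1)*6 = (17*1)*6 = 17*6 = 102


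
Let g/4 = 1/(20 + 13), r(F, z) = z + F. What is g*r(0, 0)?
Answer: 0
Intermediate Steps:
r(F, z) = F + z
g = 4/33 (g = 4/(20 + 13) = 4/33 ≈ 0.12121)
g*r(0, 0) = 4*(0 + 0)/33 = (4/33)*0 = 0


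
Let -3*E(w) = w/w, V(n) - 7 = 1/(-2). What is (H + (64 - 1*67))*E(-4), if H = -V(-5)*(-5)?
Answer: -59/6 ≈ -9.8333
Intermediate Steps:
V(n) = 13/2 (V(n) = 7 + 1/(-2) = 7 - ½ = 13/2)
E(w) = -⅓ (E(w) = -w/(3*w) = -⅓*1 = -⅓)
H = 65/2 (H = -1*13/2*(-5) = -13/2*(-5) = 65/2 ≈ 32.500)
(H + (64 - 1*67))*E(-4) = (65/2 + (64 - 1*67))*(-⅓) = (65/2 + (64 - 67))*(-⅓) = (65/2 - 3)*(-⅓) = (59/2)*(-⅓) = -59/6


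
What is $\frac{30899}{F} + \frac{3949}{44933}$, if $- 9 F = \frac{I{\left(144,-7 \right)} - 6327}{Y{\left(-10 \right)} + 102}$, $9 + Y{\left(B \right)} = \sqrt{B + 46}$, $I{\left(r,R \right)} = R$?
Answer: $\frac{1237075840363}{284605622} \approx 4346.6$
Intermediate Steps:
$Y{\left(B \right)} = -9 + \sqrt{46 + B}$ ($Y{\left(B \right)} = -9 + \sqrt{B + 46} = -9 + \sqrt{46 + B}$)
$F = \frac{6334}{891}$ ($F = - \frac{\left(-7 - 6327\right) \frac{1}{\left(-9 + \sqrt{46 - 10}\right) + 102}}{9} = - \frac{\left(-6334\right) \frac{1}{\left(-9 + \sqrt{36}\right) + 102}}{9} = - \frac{\left(-6334\right) \frac{1}{\left(-9 + 6\right) + 102}}{9} = - \frac{\left(-6334\right) \frac{1}{-3 + 102}}{9} = - \frac{\left(-6334\right) \frac{1}{99}}{9} = \left(- \frac{1}{9}\right) \left(- \frac{6334}{99}\right) = \frac{6334}{891} \approx 7.1089$)
$\frac{30899}{F} + \frac{3949}{44933} = \frac{30899}{\frac{6334}{891}} + \frac{3949}{44933} = 30899 \cdot \frac{891}{6334} + 3949 \cdot \frac{1}{44933} = \frac{27531009}{6334} + \frac{3949}{44933} = \frac{1237075840363}{284605622}$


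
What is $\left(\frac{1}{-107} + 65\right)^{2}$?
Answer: $\frac{48358116}{11449} \approx 4223.8$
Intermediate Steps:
$\left(\frac{1}{-107} + 65\right)^{2} = \left(- \frac{1}{107} + 65\right)^{2} = \left(\frac{6954}{107}\right)^{2} = \frac{48358116}{11449}$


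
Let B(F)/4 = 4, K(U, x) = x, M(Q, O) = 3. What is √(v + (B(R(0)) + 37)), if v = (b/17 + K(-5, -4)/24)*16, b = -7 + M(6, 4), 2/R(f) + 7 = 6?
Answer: 5*√4845/51 ≈ 6.8241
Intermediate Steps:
R(f) = -2 (R(f) = 2/(-7 + 6) = 2/(-1) = 2*(-1) = -2)
B(F) = 16 (B(F) = 4*4 = 16)
b = -4 (b = -7 + 3 = -4)
v = -328/51 (v = (-4/17 - 4/24)*16 = (-4*1/17 - 4*1/24)*16 = (-4/17 - ⅙)*16 = -41/102*16 = -328/51 ≈ -6.4314)
√(v + (B(R(0)) + 37)) = √(-328/51 + (16 + 37)) = √(-328/51 + 53) = √(2375/51) = 5*√4845/51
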